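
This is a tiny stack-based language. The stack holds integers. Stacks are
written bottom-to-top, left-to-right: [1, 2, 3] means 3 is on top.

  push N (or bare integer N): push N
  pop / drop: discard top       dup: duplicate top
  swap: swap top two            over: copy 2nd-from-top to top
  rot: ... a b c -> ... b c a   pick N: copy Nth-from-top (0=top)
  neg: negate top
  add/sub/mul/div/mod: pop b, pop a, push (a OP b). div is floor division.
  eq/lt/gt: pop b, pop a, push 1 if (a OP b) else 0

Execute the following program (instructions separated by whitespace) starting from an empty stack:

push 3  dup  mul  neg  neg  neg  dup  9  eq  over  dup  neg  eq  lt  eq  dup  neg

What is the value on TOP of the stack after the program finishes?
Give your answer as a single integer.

After 'push 3': [3]
After 'dup': [3, 3]
After 'mul': [9]
After 'neg': [-9]
After 'neg': [9]
After 'neg': [-9]
After 'dup': [-9, -9]
After 'push 9': [-9, -9, 9]
After 'eq': [-9, 0]
After 'over': [-9, 0, -9]
After 'dup': [-9, 0, -9, -9]
After 'neg': [-9, 0, -9, 9]
After 'eq': [-9, 0, 0]
After 'lt': [-9, 0]
After 'eq': [0]
After 'dup': [0, 0]
After 'neg': [0, 0]

Answer: 0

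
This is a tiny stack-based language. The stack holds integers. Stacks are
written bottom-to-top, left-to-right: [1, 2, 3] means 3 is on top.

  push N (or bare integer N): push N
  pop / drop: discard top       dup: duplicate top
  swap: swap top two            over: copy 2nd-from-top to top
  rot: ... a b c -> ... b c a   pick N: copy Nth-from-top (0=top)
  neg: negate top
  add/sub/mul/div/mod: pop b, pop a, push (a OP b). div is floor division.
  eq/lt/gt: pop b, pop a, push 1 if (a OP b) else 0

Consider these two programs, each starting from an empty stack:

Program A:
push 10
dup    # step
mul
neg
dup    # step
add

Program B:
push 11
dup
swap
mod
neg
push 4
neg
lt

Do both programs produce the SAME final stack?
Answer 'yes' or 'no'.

Answer: no

Derivation:
Program A trace:
  After 'push 10': [10]
  After 'dup': [10, 10]
  After 'mul': [100]
  After 'neg': [-100]
  After 'dup': [-100, -100]
  After 'add': [-200]
Program A final stack: [-200]

Program B trace:
  After 'push 11': [11]
  After 'dup': [11, 11]
  After 'swap': [11, 11]
  After 'mod': [0]
  After 'neg': [0]
  After 'push 4': [0, 4]
  After 'neg': [0, -4]
  After 'lt': [0]
Program B final stack: [0]
Same: no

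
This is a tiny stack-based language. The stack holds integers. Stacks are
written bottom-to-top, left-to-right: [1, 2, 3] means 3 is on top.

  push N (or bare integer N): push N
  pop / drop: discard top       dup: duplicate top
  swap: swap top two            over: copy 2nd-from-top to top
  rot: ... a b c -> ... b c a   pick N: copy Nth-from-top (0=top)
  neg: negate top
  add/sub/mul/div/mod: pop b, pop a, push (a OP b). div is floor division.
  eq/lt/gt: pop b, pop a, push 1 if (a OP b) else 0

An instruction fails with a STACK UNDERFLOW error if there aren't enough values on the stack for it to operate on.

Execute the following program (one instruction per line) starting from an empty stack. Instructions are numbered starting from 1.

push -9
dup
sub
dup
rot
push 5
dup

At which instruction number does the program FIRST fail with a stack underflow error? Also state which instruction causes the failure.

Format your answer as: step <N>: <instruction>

Answer: step 5: rot

Derivation:
Step 1 ('push -9'): stack = [-9], depth = 1
Step 2 ('dup'): stack = [-9, -9], depth = 2
Step 3 ('sub'): stack = [0], depth = 1
Step 4 ('dup'): stack = [0, 0], depth = 2
Step 5 ('rot'): needs 3 value(s) but depth is 2 — STACK UNDERFLOW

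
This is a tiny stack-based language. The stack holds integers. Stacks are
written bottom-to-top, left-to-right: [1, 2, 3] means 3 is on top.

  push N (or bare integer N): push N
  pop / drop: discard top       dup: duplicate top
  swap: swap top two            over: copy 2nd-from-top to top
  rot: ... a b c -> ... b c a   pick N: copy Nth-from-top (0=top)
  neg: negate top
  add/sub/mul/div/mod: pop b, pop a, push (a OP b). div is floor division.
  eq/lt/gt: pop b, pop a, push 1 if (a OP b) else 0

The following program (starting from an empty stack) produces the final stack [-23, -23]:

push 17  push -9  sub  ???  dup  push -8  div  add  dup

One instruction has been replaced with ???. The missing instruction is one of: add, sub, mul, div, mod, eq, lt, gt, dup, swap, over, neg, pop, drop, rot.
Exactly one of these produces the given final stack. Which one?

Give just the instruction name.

Answer: neg

Derivation:
Stack before ???: [26]
Stack after ???:  [-26]
The instruction that transforms [26] -> [-26] is: neg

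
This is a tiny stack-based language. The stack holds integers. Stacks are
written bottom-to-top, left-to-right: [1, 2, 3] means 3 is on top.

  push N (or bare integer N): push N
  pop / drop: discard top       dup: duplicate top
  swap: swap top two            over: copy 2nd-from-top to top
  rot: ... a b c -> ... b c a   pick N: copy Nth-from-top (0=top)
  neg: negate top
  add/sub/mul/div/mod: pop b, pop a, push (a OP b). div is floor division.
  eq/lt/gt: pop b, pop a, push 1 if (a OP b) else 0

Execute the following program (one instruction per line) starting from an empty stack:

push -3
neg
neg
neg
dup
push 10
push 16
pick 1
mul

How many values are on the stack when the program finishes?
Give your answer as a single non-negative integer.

Answer: 4

Derivation:
After 'push -3': stack = [-3] (depth 1)
After 'neg': stack = [3] (depth 1)
After 'neg': stack = [-3] (depth 1)
After 'neg': stack = [3] (depth 1)
After 'dup': stack = [3, 3] (depth 2)
After 'push 10': stack = [3, 3, 10] (depth 3)
After 'push 16': stack = [3, 3, 10, 16] (depth 4)
After 'pick 1': stack = [3, 3, 10, 16, 10] (depth 5)
After 'mul': stack = [3, 3, 10, 160] (depth 4)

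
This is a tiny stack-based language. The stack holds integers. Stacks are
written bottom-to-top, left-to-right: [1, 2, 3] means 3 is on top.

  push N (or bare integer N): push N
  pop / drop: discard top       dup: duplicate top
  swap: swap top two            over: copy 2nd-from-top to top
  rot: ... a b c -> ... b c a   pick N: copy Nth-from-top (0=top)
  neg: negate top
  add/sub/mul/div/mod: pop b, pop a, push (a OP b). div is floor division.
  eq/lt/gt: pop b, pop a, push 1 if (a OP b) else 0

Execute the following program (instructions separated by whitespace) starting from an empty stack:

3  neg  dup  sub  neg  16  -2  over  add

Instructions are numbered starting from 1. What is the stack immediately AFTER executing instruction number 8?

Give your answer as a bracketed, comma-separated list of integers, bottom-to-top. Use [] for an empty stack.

Step 1 ('3'): [3]
Step 2 ('neg'): [-3]
Step 3 ('dup'): [-3, -3]
Step 4 ('sub'): [0]
Step 5 ('neg'): [0]
Step 6 ('16'): [0, 16]
Step 7 ('-2'): [0, 16, -2]
Step 8 ('over'): [0, 16, -2, 16]

Answer: [0, 16, -2, 16]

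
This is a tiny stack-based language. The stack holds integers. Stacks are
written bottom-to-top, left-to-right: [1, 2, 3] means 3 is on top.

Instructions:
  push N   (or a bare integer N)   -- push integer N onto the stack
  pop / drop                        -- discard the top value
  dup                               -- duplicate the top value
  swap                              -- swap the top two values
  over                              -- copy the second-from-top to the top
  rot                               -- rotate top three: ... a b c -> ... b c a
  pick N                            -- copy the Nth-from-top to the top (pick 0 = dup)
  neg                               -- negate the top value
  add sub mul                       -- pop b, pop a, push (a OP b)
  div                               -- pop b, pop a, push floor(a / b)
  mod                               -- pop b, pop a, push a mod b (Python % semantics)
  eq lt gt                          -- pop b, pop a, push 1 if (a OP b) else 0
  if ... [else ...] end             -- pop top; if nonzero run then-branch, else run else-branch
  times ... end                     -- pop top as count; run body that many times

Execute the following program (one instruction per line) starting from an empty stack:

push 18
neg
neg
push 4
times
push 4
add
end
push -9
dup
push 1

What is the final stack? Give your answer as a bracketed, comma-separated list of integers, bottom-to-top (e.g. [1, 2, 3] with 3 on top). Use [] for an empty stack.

Answer: [34, -9, -9, 1]

Derivation:
After 'push 18': [18]
After 'neg': [-18]
After 'neg': [18]
After 'push 4': [18, 4]
After 'times': [18]
After 'push 4': [18, 4]
After 'add': [22]
After 'push 4': [22, 4]
After 'add': [26]
After 'push 4': [26, 4]
After 'add': [30]
After 'push 4': [30, 4]
After 'add': [34]
After 'push -9': [34, -9]
After 'dup': [34, -9, -9]
After 'push 1': [34, -9, -9, 1]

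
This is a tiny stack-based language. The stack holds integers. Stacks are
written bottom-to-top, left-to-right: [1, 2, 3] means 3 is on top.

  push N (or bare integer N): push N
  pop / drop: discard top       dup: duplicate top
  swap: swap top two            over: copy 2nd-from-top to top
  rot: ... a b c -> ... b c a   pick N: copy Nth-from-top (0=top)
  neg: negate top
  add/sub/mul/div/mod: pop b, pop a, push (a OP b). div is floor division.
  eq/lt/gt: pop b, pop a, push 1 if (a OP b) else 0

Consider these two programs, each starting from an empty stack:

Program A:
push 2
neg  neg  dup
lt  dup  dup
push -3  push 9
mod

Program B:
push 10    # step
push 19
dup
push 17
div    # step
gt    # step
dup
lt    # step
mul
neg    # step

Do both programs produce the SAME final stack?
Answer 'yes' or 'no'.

Program A trace:
  After 'push 2': [2]
  After 'neg': [-2]
  After 'neg': [2]
  After 'dup': [2, 2]
  After 'lt': [0]
  After 'dup': [0, 0]
  After 'dup': [0, 0, 0]
  After 'push -3': [0, 0, 0, -3]
  After 'push 9': [0, 0, 0, -3, 9]
  After 'mod': [0, 0, 0, 6]
Program A final stack: [0, 0, 0, 6]

Program B trace:
  After 'push 10': [10]
  After 'push 19': [10, 19]
  After 'dup': [10, 19, 19]
  After 'push 17': [10, 19, 19, 17]
  After 'div': [10, 19, 1]
  After 'gt': [10, 1]
  After 'dup': [10, 1, 1]
  After 'lt': [10, 0]
  After 'mul': [0]
  After 'neg': [0]
Program B final stack: [0]
Same: no

Answer: no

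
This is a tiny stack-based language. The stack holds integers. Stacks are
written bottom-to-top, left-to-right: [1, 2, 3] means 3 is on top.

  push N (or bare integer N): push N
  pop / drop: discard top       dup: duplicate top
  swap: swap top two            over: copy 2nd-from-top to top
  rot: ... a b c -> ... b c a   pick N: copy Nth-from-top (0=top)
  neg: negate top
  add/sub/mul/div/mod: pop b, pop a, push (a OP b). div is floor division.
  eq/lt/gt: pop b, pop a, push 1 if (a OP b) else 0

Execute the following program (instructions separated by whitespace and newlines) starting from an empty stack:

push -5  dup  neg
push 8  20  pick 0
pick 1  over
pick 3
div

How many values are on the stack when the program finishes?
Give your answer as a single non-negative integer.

Answer: 7

Derivation:
After 'push -5': stack = [-5] (depth 1)
After 'dup': stack = [-5, -5] (depth 2)
After 'neg': stack = [-5, 5] (depth 2)
After 'push 8': stack = [-5, 5, 8] (depth 3)
After 'push 20': stack = [-5, 5, 8, 20] (depth 4)
After 'pick 0': stack = [-5, 5, 8, 20, 20] (depth 5)
After 'pick 1': stack = [-5, 5, 8, 20, 20, 20] (depth 6)
After 'over': stack = [-5, 5, 8, 20, 20, 20, 20] (depth 7)
After 'pick 3': stack = [-5, 5, 8, 20, 20, 20, 20, 20] (depth 8)
After 'div': stack = [-5, 5, 8, 20, 20, 20, 1] (depth 7)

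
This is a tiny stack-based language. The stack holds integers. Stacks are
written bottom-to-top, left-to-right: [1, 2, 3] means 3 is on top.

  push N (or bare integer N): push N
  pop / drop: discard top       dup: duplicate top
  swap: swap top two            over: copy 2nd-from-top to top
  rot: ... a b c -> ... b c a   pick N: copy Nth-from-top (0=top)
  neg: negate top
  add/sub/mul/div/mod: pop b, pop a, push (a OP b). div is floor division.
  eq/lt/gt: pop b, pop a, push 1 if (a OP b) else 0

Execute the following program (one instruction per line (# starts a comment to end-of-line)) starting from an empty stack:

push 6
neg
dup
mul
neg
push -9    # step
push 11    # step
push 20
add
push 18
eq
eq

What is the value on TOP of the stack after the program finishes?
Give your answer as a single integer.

After 'push 6': [6]
After 'neg': [-6]
After 'dup': [-6, -6]
After 'mul': [36]
After 'neg': [-36]
After 'push -9': [-36, -9]
After 'push 11': [-36, -9, 11]
After 'push 20': [-36, -9, 11, 20]
After 'add': [-36, -9, 31]
After 'push 18': [-36, -9, 31, 18]
After 'eq': [-36, -9, 0]
After 'eq': [-36, 0]

Answer: 0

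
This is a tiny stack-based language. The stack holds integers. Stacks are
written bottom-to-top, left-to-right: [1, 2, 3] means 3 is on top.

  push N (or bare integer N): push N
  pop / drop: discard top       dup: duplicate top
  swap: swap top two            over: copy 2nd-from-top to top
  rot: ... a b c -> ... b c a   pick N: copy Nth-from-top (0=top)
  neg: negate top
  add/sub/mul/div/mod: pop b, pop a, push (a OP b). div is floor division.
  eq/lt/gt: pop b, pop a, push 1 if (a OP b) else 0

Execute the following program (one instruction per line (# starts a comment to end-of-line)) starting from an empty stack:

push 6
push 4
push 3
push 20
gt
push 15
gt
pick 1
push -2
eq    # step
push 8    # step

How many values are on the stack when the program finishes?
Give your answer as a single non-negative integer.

Answer: 5

Derivation:
After 'push 6': stack = [6] (depth 1)
After 'push 4': stack = [6, 4] (depth 2)
After 'push 3': stack = [6, 4, 3] (depth 3)
After 'push 20': stack = [6, 4, 3, 20] (depth 4)
After 'gt': stack = [6, 4, 0] (depth 3)
After 'push 15': stack = [6, 4, 0, 15] (depth 4)
After 'gt': stack = [6, 4, 0] (depth 3)
After 'pick 1': stack = [6, 4, 0, 4] (depth 4)
After 'push -2': stack = [6, 4, 0, 4, -2] (depth 5)
After 'eq': stack = [6, 4, 0, 0] (depth 4)
After 'push 8': stack = [6, 4, 0, 0, 8] (depth 5)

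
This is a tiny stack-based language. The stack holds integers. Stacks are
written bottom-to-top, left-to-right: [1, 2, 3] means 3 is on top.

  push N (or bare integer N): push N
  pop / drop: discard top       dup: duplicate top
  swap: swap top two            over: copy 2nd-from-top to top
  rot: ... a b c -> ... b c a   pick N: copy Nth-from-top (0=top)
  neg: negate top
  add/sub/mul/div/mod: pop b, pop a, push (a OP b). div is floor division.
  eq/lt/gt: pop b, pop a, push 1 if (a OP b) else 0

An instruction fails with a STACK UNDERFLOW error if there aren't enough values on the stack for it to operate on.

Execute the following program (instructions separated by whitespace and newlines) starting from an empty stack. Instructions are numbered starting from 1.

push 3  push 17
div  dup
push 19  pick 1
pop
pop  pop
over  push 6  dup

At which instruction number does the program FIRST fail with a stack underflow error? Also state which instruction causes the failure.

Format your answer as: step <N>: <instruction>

Step 1 ('push 3'): stack = [3], depth = 1
Step 2 ('push 17'): stack = [3, 17], depth = 2
Step 3 ('div'): stack = [0], depth = 1
Step 4 ('dup'): stack = [0, 0], depth = 2
Step 5 ('push 19'): stack = [0, 0, 19], depth = 3
Step 6 ('pick 1'): stack = [0, 0, 19, 0], depth = 4
Step 7 ('pop'): stack = [0, 0, 19], depth = 3
Step 8 ('pop'): stack = [0, 0], depth = 2
Step 9 ('pop'): stack = [0], depth = 1
Step 10 ('over'): needs 2 value(s) but depth is 1 — STACK UNDERFLOW

Answer: step 10: over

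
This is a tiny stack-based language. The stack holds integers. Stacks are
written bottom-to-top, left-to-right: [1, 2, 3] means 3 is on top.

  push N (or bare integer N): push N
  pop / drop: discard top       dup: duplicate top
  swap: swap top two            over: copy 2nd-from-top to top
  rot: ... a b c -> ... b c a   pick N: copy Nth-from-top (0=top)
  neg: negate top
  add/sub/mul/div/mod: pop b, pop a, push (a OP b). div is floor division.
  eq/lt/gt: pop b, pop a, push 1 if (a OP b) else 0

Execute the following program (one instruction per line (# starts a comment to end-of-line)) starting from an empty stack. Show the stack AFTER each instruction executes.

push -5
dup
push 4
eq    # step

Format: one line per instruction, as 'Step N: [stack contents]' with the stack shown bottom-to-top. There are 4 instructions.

Step 1: [-5]
Step 2: [-5, -5]
Step 3: [-5, -5, 4]
Step 4: [-5, 0]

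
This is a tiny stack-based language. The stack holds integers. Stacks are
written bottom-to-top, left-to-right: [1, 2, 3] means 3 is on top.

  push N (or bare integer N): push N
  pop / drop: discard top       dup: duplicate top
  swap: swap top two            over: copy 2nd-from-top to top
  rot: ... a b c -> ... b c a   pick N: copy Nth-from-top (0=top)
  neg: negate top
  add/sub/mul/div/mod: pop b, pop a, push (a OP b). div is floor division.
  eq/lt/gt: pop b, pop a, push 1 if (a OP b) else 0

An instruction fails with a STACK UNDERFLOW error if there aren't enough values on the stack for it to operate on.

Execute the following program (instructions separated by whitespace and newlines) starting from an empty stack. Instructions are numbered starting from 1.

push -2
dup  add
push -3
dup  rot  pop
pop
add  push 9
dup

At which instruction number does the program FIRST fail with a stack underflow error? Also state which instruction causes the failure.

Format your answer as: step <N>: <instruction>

Answer: step 9: add

Derivation:
Step 1 ('push -2'): stack = [-2], depth = 1
Step 2 ('dup'): stack = [-2, -2], depth = 2
Step 3 ('add'): stack = [-4], depth = 1
Step 4 ('push -3'): stack = [-4, -3], depth = 2
Step 5 ('dup'): stack = [-4, -3, -3], depth = 3
Step 6 ('rot'): stack = [-3, -3, -4], depth = 3
Step 7 ('pop'): stack = [-3, -3], depth = 2
Step 8 ('pop'): stack = [-3], depth = 1
Step 9 ('add'): needs 2 value(s) but depth is 1 — STACK UNDERFLOW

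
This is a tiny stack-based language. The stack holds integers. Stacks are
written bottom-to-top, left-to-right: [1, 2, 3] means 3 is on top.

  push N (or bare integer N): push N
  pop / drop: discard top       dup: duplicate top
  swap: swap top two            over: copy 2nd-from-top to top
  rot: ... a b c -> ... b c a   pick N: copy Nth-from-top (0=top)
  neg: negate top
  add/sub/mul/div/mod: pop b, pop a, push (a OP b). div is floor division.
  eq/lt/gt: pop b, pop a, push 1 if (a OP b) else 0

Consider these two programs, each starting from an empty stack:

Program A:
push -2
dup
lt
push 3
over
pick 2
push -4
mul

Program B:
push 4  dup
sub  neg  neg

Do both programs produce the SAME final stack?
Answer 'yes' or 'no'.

Answer: no

Derivation:
Program A trace:
  After 'push -2': [-2]
  After 'dup': [-2, -2]
  After 'lt': [0]
  After 'push 3': [0, 3]
  After 'over': [0, 3, 0]
  After 'pick 2': [0, 3, 0, 0]
  After 'push -4': [0, 3, 0, 0, -4]
  After 'mul': [0, 3, 0, 0]
Program A final stack: [0, 3, 0, 0]

Program B trace:
  After 'push 4': [4]
  After 'dup': [4, 4]
  After 'sub': [0]
  After 'neg': [0]
  After 'neg': [0]
Program B final stack: [0]
Same: no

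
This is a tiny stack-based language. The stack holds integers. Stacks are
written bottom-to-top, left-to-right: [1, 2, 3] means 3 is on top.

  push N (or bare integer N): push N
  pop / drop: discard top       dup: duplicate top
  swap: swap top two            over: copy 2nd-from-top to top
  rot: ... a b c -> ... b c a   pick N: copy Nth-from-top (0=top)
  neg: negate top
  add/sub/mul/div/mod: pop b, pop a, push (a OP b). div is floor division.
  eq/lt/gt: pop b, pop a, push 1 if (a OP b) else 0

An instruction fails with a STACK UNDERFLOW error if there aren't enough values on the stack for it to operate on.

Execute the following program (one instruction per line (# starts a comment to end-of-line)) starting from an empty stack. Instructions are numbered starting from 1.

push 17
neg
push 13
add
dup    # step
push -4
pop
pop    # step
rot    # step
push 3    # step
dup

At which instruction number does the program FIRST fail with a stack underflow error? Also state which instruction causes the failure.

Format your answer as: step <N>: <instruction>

Answer: step 9: rot

Derivation:
Step 1 ('push 17'): stack = [17], depth = 1
Step 2 ('neg'): stack = [-17], depth = 1
Step 3 ('push 13'): stack = [-17, 13], depth = 2
Step 4 ('add'): stack = [-4], depth = 1
Step 5 ('dup'): stack = [-4, -4], depth = 2
Step 6 ('push -4'): stack = [-4, -4, -4], depth = 3
Step 7 ('pop'): stack = [-4, -4], depth = 2
Step 8 ('pop'): stack = [-4], depth = 1
Step 9 ('rot'): needs 3 value(s) but depth is 1 — STACK UNDERFLOW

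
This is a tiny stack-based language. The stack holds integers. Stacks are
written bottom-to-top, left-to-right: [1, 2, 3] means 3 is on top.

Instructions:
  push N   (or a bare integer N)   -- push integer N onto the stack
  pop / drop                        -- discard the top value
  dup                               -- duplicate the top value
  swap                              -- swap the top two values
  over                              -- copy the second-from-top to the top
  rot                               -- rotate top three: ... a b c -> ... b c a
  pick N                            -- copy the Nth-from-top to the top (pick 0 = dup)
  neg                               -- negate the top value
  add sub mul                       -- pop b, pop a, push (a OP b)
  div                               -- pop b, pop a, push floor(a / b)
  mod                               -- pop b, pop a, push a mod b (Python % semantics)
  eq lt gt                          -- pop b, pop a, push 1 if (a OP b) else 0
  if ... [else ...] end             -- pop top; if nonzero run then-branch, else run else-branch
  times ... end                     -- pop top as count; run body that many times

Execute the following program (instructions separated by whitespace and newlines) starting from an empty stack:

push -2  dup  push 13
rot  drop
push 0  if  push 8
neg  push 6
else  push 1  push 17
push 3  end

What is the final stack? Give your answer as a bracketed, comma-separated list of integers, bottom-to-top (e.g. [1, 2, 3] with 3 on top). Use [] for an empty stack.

Answer: [-2, 13, 1, 17, 3]

Derivation:
After 'push -2': [-2]
After 'dup': [-2, -2]
After 'push 13': [-2, -2, 13]
After 'rot': [-2, 13, -2]
After 'drop': [-2, 13]
After 'push 0': [-2, 13, 0]
After 'if': [-2, 13]
After 'push 1': [-2, 13, 1]
After 'push 17': [-2, 13, 1, 17]
After 'push 3': [-2, 13, 1, 17, 3]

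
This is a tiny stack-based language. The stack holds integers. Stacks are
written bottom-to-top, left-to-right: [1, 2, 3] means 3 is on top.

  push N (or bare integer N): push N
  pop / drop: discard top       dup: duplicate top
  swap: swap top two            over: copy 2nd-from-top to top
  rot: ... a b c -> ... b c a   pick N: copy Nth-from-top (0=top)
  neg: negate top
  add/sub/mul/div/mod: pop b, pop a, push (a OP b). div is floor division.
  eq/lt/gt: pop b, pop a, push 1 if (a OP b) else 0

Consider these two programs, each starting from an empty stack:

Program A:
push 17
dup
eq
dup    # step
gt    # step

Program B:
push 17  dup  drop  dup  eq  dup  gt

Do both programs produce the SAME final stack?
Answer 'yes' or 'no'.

Answer: yes

Derivation:
Program A trace:
  After 'push 17': [17]
  After 'dup': [17, 17]
  After 'eq': [1]
  After 'dup': [1, 1]
  After 'gt': [0]
Program A final stack: [0]

Program B trace:
  After 'push 17': [17]
  After 'dup': [17, 17]
  After 'drop': [17]
  After 'dup': [17, 17]
  After 'eq': [1]
  After 'dup': [1, 1]
  After 'gt': [0]
Program B final stack: [0]
Same: yes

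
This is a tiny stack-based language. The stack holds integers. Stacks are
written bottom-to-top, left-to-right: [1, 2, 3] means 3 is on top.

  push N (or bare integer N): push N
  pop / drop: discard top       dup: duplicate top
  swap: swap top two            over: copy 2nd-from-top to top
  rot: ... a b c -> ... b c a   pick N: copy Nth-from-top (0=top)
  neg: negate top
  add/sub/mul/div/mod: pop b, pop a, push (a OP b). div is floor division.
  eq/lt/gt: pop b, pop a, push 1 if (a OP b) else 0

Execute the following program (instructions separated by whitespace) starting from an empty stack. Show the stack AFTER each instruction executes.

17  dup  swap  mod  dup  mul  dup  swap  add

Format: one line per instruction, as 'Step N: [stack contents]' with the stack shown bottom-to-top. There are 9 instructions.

Step 1: [17]
Step 2: [17, 17]
Step 3: [17, 17]
Step 4: [0]
Step 5: [0, 0]
Step 6: [0]
Step 7: [0, 0]
Step 8: [0, 0]
Step 9: [0]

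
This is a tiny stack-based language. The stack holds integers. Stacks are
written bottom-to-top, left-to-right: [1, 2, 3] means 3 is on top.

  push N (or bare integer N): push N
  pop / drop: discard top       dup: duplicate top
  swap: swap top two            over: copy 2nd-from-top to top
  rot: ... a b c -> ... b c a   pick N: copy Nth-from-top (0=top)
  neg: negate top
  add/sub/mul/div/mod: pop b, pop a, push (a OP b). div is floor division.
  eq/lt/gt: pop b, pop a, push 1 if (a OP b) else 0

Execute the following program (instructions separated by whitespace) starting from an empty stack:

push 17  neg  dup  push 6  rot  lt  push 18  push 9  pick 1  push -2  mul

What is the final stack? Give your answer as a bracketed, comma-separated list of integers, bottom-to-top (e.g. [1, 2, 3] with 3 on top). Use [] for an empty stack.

Answer: [-17, 0, 18, 9, -36]

Derivation:
After 'push 17': [17]
After 'neg': [-17]
After 'dup': [-17, -17]
After 'push 6': [-17, -17, 6]
After 'rot': [-17, 6, -17]
After 'lt': [-17, 0]
After 'push 18': [-17, 0, 18]
After 'push 9': [-17, 0, 18, 9]
After 'pick 1': [-17, 0, 18, 9, 18]
After 'push -2': [-17, 0, 18, 9, 18, -2]
After 'mul': [-17, 0, 18, 9, -36]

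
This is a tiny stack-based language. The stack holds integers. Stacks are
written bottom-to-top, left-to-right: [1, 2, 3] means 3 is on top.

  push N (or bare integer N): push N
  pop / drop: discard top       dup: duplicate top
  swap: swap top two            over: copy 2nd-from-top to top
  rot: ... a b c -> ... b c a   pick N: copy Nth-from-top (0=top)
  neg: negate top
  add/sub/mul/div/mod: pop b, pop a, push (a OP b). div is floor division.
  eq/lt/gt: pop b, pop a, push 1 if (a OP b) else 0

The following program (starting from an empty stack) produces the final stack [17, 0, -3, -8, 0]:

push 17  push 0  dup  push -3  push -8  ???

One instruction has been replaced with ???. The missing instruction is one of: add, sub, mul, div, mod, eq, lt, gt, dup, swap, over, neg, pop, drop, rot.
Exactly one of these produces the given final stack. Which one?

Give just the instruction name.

Answer: rot

Derivation:
Stack before ???: [17, 0, 0, -3, -8]
Stack after ???:  [17, 0, -3, -8, 0]
The instruction that transforms [17, 0, 0, -3, -8] -> [17, 0, -3, -8, 0] is: rot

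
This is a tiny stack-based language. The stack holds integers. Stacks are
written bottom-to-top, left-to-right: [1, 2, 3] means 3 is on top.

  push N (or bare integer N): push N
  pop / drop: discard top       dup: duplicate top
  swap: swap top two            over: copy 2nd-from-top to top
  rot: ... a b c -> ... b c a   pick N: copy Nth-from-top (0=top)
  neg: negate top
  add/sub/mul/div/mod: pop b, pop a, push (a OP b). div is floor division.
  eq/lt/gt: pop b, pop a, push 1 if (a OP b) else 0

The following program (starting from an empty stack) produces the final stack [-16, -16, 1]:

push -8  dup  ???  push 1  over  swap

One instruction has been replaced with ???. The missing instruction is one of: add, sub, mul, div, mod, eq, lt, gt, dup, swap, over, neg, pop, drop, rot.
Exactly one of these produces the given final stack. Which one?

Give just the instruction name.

Answer: add

Derivation:
Stack before ???: [-8, -8]
Stack after ???:  [-16]
The instruction that transforms [-8, -8] -> [-16] is: add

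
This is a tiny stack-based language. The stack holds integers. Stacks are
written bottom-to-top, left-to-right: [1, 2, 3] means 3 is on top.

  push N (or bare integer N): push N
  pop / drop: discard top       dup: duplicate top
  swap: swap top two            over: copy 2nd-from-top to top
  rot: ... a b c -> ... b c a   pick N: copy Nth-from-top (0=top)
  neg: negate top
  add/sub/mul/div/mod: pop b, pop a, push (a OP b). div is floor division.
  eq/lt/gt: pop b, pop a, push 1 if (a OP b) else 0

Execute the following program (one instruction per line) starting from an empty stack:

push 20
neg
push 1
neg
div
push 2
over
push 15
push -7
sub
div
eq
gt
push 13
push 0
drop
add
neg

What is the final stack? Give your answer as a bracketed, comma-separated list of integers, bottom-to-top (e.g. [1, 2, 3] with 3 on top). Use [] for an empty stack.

Answer: [-14]

Derivation:
After 'push 20': [20]
After 'neg': [-20]
After 'push 1': [-20, 1]
After 'neg': [-20, -1]
After 'div': [20]
After 'push 2': [20, 2]
After 'over': [20, 2, 20]
After 'push 15': [20, 2, 20, 15]
After 'push -7': [20, 2, 20, 15, -7]
After 'sub': [20, 2, 20, 22]
After 'div': [20, 2, 0]
After 'eq': [20, 0]
After 'gt': [1]
After 'push 13': [1, 13]
After 'push 0': [1, 13, 0]
After 'drop': [1, 13]
After 'add': [14]
After 'neg': [-14]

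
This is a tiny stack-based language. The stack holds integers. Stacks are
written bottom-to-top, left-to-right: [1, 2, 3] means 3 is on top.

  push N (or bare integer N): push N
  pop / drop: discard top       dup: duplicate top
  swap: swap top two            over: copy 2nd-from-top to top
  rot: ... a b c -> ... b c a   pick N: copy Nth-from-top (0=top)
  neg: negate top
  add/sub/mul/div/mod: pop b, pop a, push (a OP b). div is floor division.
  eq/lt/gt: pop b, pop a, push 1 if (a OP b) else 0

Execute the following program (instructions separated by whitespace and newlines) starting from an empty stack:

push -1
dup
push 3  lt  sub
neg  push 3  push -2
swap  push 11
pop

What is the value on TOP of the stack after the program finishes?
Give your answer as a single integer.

Answer: 3

Derivation:
After 'push -1': [-1]
After 'dup': [-1, -1]
After 'push 3': [-1, -1, 3]
After 'lt': [-1, 1]
After 'sub': [-2]
After 'neg': [2]
After 'push 3': [2, 3]
After 'push -2': [2, 3, -2]
After 'swap': [2, -2, 3]
After 'push 11': [2, -2, 3, 11]
After 'pop': [2, -2, 3]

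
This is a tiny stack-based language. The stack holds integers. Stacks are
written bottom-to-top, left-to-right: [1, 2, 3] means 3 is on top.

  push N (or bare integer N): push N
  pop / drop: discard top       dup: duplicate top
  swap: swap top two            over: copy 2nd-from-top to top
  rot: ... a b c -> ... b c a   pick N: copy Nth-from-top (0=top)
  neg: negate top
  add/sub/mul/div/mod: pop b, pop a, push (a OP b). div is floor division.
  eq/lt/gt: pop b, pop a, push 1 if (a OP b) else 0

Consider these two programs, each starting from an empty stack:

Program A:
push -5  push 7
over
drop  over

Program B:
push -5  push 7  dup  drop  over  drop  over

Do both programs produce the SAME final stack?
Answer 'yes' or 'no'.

Answer: yes

Derivation:
Program A trace:
  After 'push -5': [-5]
  After 'push 7': [-5, 7]
  After 'over': [-5, 7, -5]
  After 'drop': [-5, 7]
  After 'over': [-5, 7, -5]
Program A final stack: [-5, 7, -5]

Program B trace:
  After 'push -5': [-5]
  After 'push 7': [-5, 7]
  After 'dup': [-5, 7, 7]
  After 'drop': [-5, 7]
  After 'over': [-5, 7, -5]
  After 'drop': [-5, 7]
  After 'over': [-5, 7, -5]
Program B final stack: [-5, 7, -5]
Same: yes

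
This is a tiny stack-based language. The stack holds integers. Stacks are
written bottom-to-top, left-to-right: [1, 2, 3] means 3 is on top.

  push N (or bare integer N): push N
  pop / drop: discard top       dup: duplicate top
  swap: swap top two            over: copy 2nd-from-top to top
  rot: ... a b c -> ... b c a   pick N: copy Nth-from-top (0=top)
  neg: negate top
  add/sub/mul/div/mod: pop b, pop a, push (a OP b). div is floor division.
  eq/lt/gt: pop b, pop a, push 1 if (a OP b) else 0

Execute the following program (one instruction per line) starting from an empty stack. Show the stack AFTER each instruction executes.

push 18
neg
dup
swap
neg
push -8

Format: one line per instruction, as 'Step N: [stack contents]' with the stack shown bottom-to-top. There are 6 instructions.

Step 1: [18]
Step 2: [-18]
Step 3: [-18, -18]
Step 4: [-18, -18]
Step 5: [-18, 18]
Step 6: [-18, 18, -8]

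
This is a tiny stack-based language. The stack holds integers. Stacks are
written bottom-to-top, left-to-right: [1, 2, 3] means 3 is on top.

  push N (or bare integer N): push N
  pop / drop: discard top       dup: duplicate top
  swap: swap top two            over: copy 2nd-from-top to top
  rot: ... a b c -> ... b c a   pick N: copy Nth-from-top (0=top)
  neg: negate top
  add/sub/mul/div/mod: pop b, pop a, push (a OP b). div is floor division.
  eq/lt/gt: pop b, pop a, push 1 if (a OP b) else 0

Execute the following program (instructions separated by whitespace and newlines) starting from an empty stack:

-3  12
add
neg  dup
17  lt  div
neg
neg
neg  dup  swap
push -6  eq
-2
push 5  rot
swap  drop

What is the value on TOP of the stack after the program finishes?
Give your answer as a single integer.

Answer: 0

Derivation:
After 'push -3': [-3]
After 'push 12': [-3, 12]
After 'add': [9]
After 'neg': [-9]
After 'dup': [-9, -9]
After 'push 17': [-9, -9, 17]
After 'lt': [-9, 1]
After 'div': [-9]
After 'neg': [9]
After 'neg': [-9]
After 'neg': [9]
After 'dup': [9, 9]
After 'swap': [9, 9]
After 'push -6': [9, 9, -6]
After 'eq': [9, 0]
After 'push -2': [9, 0, -2]
After 'push 5': [9, 0, -2, 5]
After 'rot': [9, -2, 5, 0]
After 'swap': [9, -2, 0, 5]
After 'drop': [9, -2, 0]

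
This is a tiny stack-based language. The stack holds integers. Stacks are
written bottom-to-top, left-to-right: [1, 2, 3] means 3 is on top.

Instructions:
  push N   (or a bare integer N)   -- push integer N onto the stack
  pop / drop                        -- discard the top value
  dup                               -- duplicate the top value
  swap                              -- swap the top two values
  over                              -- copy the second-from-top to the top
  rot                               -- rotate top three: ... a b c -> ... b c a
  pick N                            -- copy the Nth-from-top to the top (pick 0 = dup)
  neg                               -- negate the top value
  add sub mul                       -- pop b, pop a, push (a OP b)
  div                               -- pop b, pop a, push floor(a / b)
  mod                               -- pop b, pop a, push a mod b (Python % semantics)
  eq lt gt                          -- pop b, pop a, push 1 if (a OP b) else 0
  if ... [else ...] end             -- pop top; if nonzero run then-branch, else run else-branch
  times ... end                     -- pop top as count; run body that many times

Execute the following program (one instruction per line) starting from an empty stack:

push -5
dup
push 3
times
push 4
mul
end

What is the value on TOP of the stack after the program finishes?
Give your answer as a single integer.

After 'push -5': [-5]
After 'dup': [-5, -5]
After 'push 3': [-5, -5, 3]
After 'times': [-5, -5]
After 'push 4': [-5, -5, 4]
After 'mul': [-5, -20]
After 'push 4': [-5, -20, 4]
After 'mul': [-5, -80]
After 'push 4': [-5, -80, 4]
After 'mul': [-5, -320]

Answer: -320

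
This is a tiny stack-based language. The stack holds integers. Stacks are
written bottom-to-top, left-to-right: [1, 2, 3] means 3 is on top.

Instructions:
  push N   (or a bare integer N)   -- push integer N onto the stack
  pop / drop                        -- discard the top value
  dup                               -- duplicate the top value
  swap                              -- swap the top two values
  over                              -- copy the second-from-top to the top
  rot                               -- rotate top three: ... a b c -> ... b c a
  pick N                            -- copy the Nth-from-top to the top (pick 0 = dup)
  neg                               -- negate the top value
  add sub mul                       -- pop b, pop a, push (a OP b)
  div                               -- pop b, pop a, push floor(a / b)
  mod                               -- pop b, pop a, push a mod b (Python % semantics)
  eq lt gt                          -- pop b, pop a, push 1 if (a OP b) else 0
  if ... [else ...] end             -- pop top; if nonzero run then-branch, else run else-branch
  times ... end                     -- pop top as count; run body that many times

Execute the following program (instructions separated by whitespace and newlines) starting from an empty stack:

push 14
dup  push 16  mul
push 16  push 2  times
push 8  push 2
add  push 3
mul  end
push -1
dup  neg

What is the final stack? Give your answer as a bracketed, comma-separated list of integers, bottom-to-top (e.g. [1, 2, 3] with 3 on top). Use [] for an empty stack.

After 'push 14': [14]
After 'dup': [14, 14]
After 'push 16': [14, 14, 16]
After 'mul': [14, 224]
After 'push 16': [14, 224, 16]
After 'push 2': [14, 224, 16, 2]
After 'times': [14, 224, 16]
After 'push 8': [14, 224, 16, 8]
After 'push 2': [14, 224, 16, 8, 2]
After 'add': [14, 224, 16, 10]
After 'push 3': [14, 224, 16, 10, 3]
After 'mul': [14, 224, 16, 30]
After 'push 8': [14, 224, 16, 30, 8]
After 'push 2': [14, 224, 16, 30, 8, 2]
After 'add': [14, 224, 16, 30, 10]
After 'push 3': [14, 224, 16, 30, 10, 3]
After 'mul': [14, 224, 16, 30, 30]
After 'push -1': [14, 224, 16, 30, 30, -1]
After 'dup': [14, 224, 16, 30, 30, -1, -1]
After 'neg': [14, 224, 16, 30, 30, -1, 1]

Answer: [14, 224, 16, 30, 30, -1, 1]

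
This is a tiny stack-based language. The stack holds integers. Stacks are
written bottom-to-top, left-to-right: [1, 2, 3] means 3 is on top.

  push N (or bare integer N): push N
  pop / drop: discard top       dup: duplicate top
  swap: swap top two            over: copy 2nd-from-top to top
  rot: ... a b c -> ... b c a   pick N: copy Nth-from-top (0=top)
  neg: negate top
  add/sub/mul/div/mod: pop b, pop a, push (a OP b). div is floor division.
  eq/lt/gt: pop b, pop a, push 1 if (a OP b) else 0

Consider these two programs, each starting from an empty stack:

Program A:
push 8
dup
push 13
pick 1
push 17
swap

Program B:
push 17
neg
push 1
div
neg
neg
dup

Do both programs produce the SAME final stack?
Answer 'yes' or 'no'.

Program A trace:
  After 'push 8': [8]
  After 'dup': [8, 8]
  After 'push 13': [8, 8, 13]
  After 'pick 1': [8, 8, 13, 8]
  After 'push 17': [8, 8, 13, 8, 17]
  After 'swap': [8, 8, 13, 17, 8]
Program A final stack: [8, 8, 13, 17, 8]

Program B trace:
  After 'push 17': [17]
  After 'neg': [-17]
  After 'push 1': [-17, 1]
  After 'div': [-17]
  After 'neg': [17]
  After 'neg': [-17]
  After 'dup': [-17, -17]
Program B final stack: [-17, -17]
Same: no

Answer: no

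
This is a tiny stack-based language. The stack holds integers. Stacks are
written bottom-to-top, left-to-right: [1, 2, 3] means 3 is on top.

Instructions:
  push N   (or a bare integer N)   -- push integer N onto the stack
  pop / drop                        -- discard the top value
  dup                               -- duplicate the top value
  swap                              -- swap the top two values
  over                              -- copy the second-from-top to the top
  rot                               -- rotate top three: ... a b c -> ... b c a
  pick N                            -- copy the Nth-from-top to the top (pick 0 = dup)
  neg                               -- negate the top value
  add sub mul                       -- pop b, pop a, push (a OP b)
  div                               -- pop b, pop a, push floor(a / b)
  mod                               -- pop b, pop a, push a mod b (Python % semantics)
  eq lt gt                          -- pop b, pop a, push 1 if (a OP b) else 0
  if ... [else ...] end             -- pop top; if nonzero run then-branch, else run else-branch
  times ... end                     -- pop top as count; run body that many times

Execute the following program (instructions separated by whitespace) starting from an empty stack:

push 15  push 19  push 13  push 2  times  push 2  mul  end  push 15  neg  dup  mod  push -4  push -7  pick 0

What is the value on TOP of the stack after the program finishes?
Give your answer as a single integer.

Answer: -7

Derivation:
After 'push 15': [15]
After 'push 19': [15, 19]
After 'push 13': [15, 19, 13]
After 'push 2': [15, 19, 13, 2]
After 'times': [15, 19, 13]
After 'push 2': [15, 19, 13, 2]
After 'mul': [15, 19, 26]
After 'push 2': [15, 19, 26, 2]
After 'mul': [15, 19, 52]
After 'push 15': [15, 19, 52, 15]
After 'neg': [15, 19, 52, -15]
After 'dup': [15, 19, 52, -15, -15]
After 'mod': [15, 19, 52, 0]
After 'push -4': [15, 19, 52, 0, -4]
After 'push -7': [15, 19, 52, 0, -4, -7]
After 'pick 0': [15, 19, 52, 0, -4, -7, -7]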